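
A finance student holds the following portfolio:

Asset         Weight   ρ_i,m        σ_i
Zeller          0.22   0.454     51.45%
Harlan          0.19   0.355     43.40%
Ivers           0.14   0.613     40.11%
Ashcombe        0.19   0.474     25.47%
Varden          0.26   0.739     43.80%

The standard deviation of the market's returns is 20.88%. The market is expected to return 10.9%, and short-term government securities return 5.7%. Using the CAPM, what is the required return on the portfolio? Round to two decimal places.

11.23%

β_Zeller = 0.454 × 51.45% / 20.88% = 1.1187
β_Harlan = 0.355 × 43.40% / 20.88% = 0.7379
β_Ivers = 0.613 × 40.11% / 20.88% = 1.1776
β_Ashcombe = 0.474 × 25.47% / 20.88% = 0.5782
β_Varden = 0.739 × 43.80% / 20.88% = 1.5502
β_P = Σ w_i β_i = 0.22×1.1187 + 0.19×0.7379 + 0.14×1.1776 + 0.19×0.5782 + 0.26×1.5502 = 1.0641
MRP = 10.9% − 5.7% = 5.20%
E(R_P) = R_f + β_P × MRP = 5.7% + 1.0641 × 5.2% = 11.23%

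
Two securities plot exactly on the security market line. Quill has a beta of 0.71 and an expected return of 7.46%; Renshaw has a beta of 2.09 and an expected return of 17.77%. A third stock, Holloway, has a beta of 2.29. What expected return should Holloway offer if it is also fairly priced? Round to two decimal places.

19.26%

MRP (SML slope) = (17.77% − 7.46%) / (2.09 − 0.71) = 10.31% / 1.38 = 7.4710%
R_f (intercept) = 7.46% − 0.71 × 7.4710% = 2.1556%
E(R_Holloway) = R_f + β × MRP = 2.1556% + 2.29 × 7.4710% = 19.26%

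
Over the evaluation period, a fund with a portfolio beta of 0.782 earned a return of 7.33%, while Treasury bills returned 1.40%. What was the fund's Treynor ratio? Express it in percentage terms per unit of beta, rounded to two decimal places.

Treynor = (R_P − R_f) / β_P = (7.33% − 1.40%) / 0.7820 = 5.93% / 0.7820 = 7.58%

7.58%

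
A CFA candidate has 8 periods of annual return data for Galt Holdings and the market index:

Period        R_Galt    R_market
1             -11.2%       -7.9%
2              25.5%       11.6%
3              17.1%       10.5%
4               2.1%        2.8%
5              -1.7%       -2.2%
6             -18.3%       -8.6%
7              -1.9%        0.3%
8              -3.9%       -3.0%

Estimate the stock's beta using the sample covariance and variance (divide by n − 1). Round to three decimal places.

Mean R_i = (-11.2 + 25.5 + 17.1 + 2.1 − 1.7 − 18.3 − 1.9 − 3.9) / 8 = 0.9625%
Mean R_m = (-7.9 + 11.6 + 10.5 + 2.8 − 2.2 − 8.6 + 0.3 − 3.0) / 8 = 0.4375%
Σ(R_i − R̄_i)(R_m − R̄_m) = 738.5913  ⇒  Cov = 738.5913 / 7 = 105.5130
Σ(R_m − R̄_m)² = 401.4188  ⇒  Var(R_m) = 401.4188 / 7 = 57.3455
β = Cov / Var(R_m) = 105.5130 / 57.3455 = 1.8400

1.840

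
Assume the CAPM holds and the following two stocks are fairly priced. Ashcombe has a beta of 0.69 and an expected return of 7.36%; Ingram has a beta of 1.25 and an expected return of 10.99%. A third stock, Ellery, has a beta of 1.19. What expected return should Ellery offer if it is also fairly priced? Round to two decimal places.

MRP (SML slope) = (10.99% − 7.36%) / (1.25 − 0.69) = 3.63% / 0.56 = 6.4821%
R_f (intercept) = 7.36% − 0.69 × 6.4821% = 2.8874%
E(R_Ellery) = R_f + β × MRP = 2.8874% + 1.19 × 6.4821% = 10.60%

10.60%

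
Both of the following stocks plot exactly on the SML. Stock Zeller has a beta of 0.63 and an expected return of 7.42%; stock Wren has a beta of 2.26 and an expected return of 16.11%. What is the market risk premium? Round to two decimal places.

5.33%

Both satisfy E(R) = R_f + β·MRP, so the slope of the SML is
MRP = (16.11% − 7.42%) / (2.26 − 0.63) = 8.69% / 1.63 = 5.3313%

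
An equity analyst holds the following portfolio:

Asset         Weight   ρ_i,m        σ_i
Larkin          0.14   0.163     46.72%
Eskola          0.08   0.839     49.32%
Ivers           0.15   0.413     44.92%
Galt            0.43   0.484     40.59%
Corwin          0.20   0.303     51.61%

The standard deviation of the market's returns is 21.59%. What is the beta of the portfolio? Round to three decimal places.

0.868

β_Larkin = 0.163 × 46.72% / 21.59% = 0.3527
β_Eskola = 0.839 × 49.32% / 21.59% = 1.9166
β_Ivers = 0.413 × 44.92% / 21.59% = 0.8593
β_Galt = 0.484 × 40.59% / 21.59% = 0.9099
β_Corwin = 0.303 × 51.61% / 21.59% = 0.7243
β_P = Σ w_i β_i = 0.14×0.3527 + 0.08×1.9166 + 0.15×0.8593 + 0.43×0.9099 + 0.20×0.7243 = 0.8677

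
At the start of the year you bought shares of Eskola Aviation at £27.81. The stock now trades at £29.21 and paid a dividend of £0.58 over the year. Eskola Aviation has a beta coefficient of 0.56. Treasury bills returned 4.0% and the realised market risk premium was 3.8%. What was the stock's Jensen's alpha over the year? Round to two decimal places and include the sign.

Realised HPR = (P1 + D1 − P0) / P0 = (29.21 + 0.58 − 27.81) / 27.81 = 1.98 / 27.81 = 7.1197%
CAPM required = R_f + β·MRP = 4.0% + 0.56 × 3.8% = 6.1280%
α = realised − required = 7.1197% − 6.1280% = +0.99%

+0.99%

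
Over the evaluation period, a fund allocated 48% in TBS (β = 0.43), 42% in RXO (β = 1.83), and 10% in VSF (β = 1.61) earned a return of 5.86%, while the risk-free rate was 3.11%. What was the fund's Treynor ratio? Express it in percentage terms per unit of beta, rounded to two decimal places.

2.42%

β_P = 0.48×0.43 + 0.42×1.83 + 0.10×1.61 = 1.1360
Treynor = (R_P − R_f) / β_P = (5.86% − 3.11%) / 1.1360 = 2.75% / 1.1360 = 2.42%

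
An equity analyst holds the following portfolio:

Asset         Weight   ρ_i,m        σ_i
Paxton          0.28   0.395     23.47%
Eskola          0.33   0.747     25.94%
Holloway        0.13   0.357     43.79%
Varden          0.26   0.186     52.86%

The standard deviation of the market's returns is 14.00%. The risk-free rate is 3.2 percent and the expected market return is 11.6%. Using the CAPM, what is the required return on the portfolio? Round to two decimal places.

11.35%

β_Paxton = 0.395 × 23.47% / 14.00% = 0.6622
β_Eskola = 0.747 × 25.94% / 14.00% = 1.3841
β_Holloway = 0.357 × 43.79% / 14.00% = 1.1166
β_Varden = 0.186 × 52.86% / 14.00% = 0.7023
β_P = Σ w_i β_i = 0.28×0.6622 + 0.33×1.3841 + 0.13×1.1166 + 0.26×0.7023 = 0.9699
MRP = 11.6% − 3.2% = 8.40%
E(R_P) = R_f + β_P × MRP = 3.2% + 0.9699 × 8.4% = 11.35%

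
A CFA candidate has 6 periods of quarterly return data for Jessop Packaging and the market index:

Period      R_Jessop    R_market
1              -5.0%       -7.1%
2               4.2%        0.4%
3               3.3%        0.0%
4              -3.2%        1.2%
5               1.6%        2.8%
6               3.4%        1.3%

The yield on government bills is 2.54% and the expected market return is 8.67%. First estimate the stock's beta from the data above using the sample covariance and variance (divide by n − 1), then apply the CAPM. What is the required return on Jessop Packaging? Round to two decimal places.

Mean R_i = (-5.0 + 4.2 + 3.3 − 3.2 + 1.6 + 3.4) / 6 = 0.7167%
Mean R_m = (-7.1 + 0.4 + 0.0 + 1.2 + 2.8 + 1.3) / 6 = -0.2333%
Σ(R_i − R̄_i)(R_m − R̄_m) = 43.2433  ⇒  Cov = 43.2433 / 5 = 8.6487
Σ(R_m − R̄_m)² = 61.2133  ⇒  Var(R_m) = 61.2133 / 5 = 12.2427
β = Cov / Var(R_m) = 8.6487 / 12.2427 = 0.7064
MRP = 8.67% − 2.54% = 6.13%
E(R) = R_f + β × MRP = 2.54% + 0.7064 × 6.13% = 6.87%

6.87%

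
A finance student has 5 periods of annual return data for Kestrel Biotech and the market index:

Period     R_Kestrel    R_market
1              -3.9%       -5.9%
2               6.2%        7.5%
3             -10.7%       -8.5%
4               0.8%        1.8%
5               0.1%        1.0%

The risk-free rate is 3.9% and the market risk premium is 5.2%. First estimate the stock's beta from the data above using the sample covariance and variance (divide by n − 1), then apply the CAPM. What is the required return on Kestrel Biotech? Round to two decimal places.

Mean R_i = (-3.9 + 6.2 − 10.7 + 0.8 + 0.1) / 5 = -1.5000%
Mean R_m = (-5.9 + 7.5 − 8.5 + 1.8 + 1.0) / 5 = -0.8200%
Σ(R_i − R̄_i)(R_m − R̄_m) = 155.8500  ⇒  Cov = 155.8500 / 4 = 38.9625
Σ(R_m − R̄_m)² = 164.1880  ⇒  Var(R_m) = 164.1880 / 4 = 41.0470
β = Cov / Var(R_m) = 38.9625 / 41.0470 = 0.9492
E(R) = R_f + β × MRP = 3.9% + 0.9492 × 5.2% = 8.84%

8.84%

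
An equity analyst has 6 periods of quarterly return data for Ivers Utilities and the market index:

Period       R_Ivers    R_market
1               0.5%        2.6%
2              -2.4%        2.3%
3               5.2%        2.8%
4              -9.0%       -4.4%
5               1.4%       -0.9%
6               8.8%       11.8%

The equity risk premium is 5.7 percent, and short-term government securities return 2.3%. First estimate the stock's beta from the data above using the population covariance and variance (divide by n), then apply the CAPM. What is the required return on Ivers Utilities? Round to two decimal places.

Mean R_i = (0.5 − 2.4 + 5.2 − 9.0 + 1.4 + 8.8) / 6 = 0.7500%
Mean R_m = (2.6 + 2.3 + 2.8 − 4.4 − 0.9 + 11.8) / 6 = 2.3667%
Σ(R_i − R̄_i)(R_m − R̄_m) = 141.8700  ⇒  Cov = 141.8700 / 6 = 23.6450
Σ(R_m − R̄_m)² = 145.6933  ⇒  Var(R_m) = 145.6933 / 6 = 24.2822
β = Cov / Var(R_m) = 23.6450 / 24.2822 = 0.9738
E(R) = R_f + β × MRP = 2.3% + 0.9738 × 5.7% = 7.85%

7.85%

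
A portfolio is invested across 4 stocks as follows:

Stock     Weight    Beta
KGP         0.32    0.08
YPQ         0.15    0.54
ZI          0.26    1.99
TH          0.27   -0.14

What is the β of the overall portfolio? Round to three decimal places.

0.586

β_P = Σ w_i β_i = 0.32×0.08 + 0.15×0.54 + 0.26×1.99 + 0.27×-0.14 = 0.5862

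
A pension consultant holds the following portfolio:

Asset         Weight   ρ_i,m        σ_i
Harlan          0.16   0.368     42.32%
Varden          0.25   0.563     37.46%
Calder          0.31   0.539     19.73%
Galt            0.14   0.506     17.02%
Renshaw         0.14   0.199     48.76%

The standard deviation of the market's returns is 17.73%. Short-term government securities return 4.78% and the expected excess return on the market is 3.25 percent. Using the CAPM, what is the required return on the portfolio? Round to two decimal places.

7.28%

β_Harlan = 0.368 × 42.32% / 17.73% = 0.8784
β_Varden = 0.563 × 37.46% / 17.73% = 1.1895
β_Calder = 0.539 × 19.73% / 17.73% = 0.5998
β_Galt = 0.506 × 17.02% / 17.73% = 0.4857
β_Renshaw = 0.199 × 48.76% / 17.73% = 0.5473
β_P = Σ w_i β_i = 0.16×0.8784 + 0.25×1.1895 + 0.31×0.5998 + 0.14×0.4857 + 0.14×0.5473 = 0.7685
E(R_P) = R_f + β_P × MRP = 4.78% + 0.7685 × 3.25% = 7.28%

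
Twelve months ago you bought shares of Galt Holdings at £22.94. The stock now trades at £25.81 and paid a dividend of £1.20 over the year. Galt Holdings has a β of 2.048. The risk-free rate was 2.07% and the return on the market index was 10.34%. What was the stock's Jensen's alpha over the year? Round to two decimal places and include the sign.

-1.27%

Realised HPR = (P1 + D1 − P0) / P0 = (25.81 + 1.20 − 22.94) / 22.94 = 4.07 / 22.94 = 17.7419%
MRP = 10.34% − 2.07% = 8.27%
CAPM required = R_f + β·MRP = 2.07% + 2.048 × 8.27% = 19.00696%
α = realised − required = 17.7419% − 19.00696% = -1.27%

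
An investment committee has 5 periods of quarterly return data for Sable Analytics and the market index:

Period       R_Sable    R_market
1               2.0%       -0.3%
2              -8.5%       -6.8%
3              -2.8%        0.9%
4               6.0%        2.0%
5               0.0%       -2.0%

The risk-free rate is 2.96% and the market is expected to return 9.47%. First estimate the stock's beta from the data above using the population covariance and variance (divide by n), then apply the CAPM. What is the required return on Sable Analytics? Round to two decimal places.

Mean R_i = (2.0 − 8.5 − 2.8 + 6.0 + 0.0) / 5 = -0.6600%
Mean R_m = (-0.3 − 6.8 + 0.9 + 2.0 − 2.0) / 5 = -1.2400%
Σ(R_i − R̄_i)(R_m − R̄_m) = 62.5880  ⇒  Cov = 62.5880 / 5 = 12.5176
Σ(R_m − R̄_m)² = 47.4520  ⇒  Var(R_m) = 47.4520 / 5 = 9.4904
β = Cov / Var(R_m) = 12.5176 / 9.4904 = 1.3190
MRP = 9.47% − 2.96% = 6.51%
E(R) = R_f + β × MRP = 2.96% + 1.3190 × 6.51% = 11.55%

11.55%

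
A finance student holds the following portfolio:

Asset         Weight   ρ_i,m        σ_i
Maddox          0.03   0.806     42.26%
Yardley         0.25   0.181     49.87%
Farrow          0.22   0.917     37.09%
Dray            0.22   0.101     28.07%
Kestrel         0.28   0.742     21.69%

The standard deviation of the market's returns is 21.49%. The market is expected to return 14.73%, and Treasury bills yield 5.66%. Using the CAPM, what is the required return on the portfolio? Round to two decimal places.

12.37%

β_Maddox = 0.806 × 42.26% / 21.49% = 1.5850
β_Yardley = 0.181 × 49.87% / 21.49% = 0.4200
β_Farrow = 0.917 × 37.09% / 21.49% = 1.5827
β_Dray = 0.101 × 28.07% / 21.49% = 0.1319
β_Kestrel = 0.742 × 21.69% / 21.49% = 0.7489
β_P = Σ w_i β_i = 0.03×1.5850 + 0.25×0.4200 + 0.22×1.5827 + 0.22×0.1319 + 0.28×0.7489 = 0.7395
MRP = 14.73% − 5.66% = 9.07%
E(R_P) = R_f + β_P × MRP = 5.66% + 0.7395 × 9.07% = 12.37%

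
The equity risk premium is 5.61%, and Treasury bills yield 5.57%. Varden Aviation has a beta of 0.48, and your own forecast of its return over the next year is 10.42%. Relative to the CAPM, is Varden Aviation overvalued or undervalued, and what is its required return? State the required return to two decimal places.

Required return = R_f + β·MRP = 5.57% + 0.48 × 5.61% = 8.26%
Forecast 10.42% > required 8.26% → the stock plots above the SML → undervalued.

Undervalued; required return 8.26%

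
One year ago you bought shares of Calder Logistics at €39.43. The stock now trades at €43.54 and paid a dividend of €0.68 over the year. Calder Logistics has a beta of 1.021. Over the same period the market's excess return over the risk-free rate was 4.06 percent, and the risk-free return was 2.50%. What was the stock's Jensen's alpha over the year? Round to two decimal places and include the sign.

+5.50%

Realised HPR = (P1 + D1 − P0) / P0 = (43.54 + 0.68 − 39.43) / 39.43 = 4.79 / 39.43 = 12.1481%
CAPM required = R_f + β·MRP = 2.50% + 1.021 × 4.06% = 6.64526%
α = realised − required = 12.1481% − 6.64526% = +5.50%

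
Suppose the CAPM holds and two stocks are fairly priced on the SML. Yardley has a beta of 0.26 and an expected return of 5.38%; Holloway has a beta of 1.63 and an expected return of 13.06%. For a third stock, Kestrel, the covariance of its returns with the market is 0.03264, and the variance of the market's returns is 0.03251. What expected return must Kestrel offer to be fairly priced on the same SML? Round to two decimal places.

MRP = (13.06% − 5.38%) / (1.63 − 0.26) = 5.6058%
R_f = 5.38% − 0.26 × 5.6058% = 3.9225%
β_Kestrel = Cov / Var(R_m) = 0.03264 / 0.03251 = 1.0040
E(R_Kestrel) = R_f + β × MRP = 3.9225% + 1.0040 × 5.6058% = 9.55%

9.55%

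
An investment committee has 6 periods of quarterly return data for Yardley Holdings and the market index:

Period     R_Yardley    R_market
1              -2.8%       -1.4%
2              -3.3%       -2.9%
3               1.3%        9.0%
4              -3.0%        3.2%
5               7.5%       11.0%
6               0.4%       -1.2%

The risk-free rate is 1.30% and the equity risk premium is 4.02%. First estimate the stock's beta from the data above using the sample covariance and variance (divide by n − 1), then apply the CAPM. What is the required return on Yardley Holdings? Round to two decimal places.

Mean R_i = (-2.8 − 3.3 + 1.3 − 3.0 + 7.5 + 0.4) / 6 = 0.0167%
Mean R_m = (-1.4 − 2.9 + 9.0 + 3.2 + 11.0 − 1.2) / 6 = 2.9500%
Σ(R_i − R̄_i)(R_m − R̄_m) = 97.3150  ⇒  Cov = 97.3150 / 5 = 19.4630
Σ(R_m − R̄_m)² = 171.8350  ⇒  Var(R_m) = 171.8350 / 5 = 34.3670
β = Cov / Var(R_m) = 19.4630 / 34.3670 = 0.5663
E(R) = R_f + β × MRP = 1.30% + 0.5663 × 4.02% = 3.58%

3.58%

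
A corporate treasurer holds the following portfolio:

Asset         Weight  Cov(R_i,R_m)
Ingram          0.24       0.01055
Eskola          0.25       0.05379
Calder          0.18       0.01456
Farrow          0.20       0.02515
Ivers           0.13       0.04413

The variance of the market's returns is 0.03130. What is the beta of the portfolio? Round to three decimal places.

0.938

β_Ingram = 0.01055 / 0.03130 = 0.3371
β_Eskola = 0.05379 / 0.03130 = 1.7185
β_Calder = 0.01456 / 0.03130 = 0.4652
β_Farrow = 0.02515 / 0.03130 = 0.8035
β_Ivers = 0.04413 / 0.03130 = 1.4099
β_P = Σ w_i β_i = 0.24×0.3371 + 0.25×1.7185 + 0.18×0.4652 + 0.20×0.8035 + 0.13×1.4099 = 0.9383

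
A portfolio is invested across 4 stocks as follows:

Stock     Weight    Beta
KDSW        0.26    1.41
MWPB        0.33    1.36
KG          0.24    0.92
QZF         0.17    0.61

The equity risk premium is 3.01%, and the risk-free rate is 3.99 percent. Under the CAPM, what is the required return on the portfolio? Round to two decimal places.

7.42%

β_P = Σ w_i β_i = 0.26×1.41 + 0.33×1.36 + 0.24×0.92 + 0.17×0.61 = 1.1399
E(R_P) = R_f + β_P × MRP = 3.99% + 1.1399 × 3.01% = 7.42%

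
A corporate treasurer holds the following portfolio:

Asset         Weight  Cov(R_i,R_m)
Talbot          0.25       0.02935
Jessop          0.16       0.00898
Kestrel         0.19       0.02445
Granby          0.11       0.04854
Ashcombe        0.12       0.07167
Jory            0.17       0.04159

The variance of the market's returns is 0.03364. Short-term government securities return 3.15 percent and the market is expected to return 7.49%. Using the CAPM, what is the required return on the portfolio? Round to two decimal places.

β_Talbot = 0.02935 / 0.03364 = 0.8725
β_Jessop = 0.00898 / 0.03364 = 0.2669
β_Kestrel = 0.02445 / 0.03364 = 0.7268
β_Granby = 0.04854 / 0.03364 = 1.4429
β_Ashcombe = 0.07167 / 0.03364 = 2.1305
β_Jory = 0.04159 / 0.03364 = 1.2363
β_P = Σ w_i β_i = 0.25×0.8725 + 0.16×0.2669 + 0.19×0.7268 + 0.11×1.4429 + 0.12×2.1305 + 0.17×1.2363 = 1.0235
MRP = 7.49% − 3.15% = 4.34%
E(R_P) = R_f + β_P × MRP = 3.15% + 1.0235 × 4.34% = 7.59%

7.59%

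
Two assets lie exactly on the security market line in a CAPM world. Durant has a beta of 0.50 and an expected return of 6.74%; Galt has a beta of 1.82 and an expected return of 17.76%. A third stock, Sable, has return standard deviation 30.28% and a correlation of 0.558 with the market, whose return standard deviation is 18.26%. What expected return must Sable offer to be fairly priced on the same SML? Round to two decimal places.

10.29%

MRP = (17.76% − 6.74%) / (1.82 − 0.50) = 8.3485%
R_f = 6.74% − 0.50 × 8.3485% = 2.5658%
β_Sable = ρ·σ_i/σ_m = 0.558 × 30.28 / 18.26 = 0.9253
E(R_Sable) = R_f + β × MRP = 2.5658% + 0.9253 × 8.3485% = 10.29%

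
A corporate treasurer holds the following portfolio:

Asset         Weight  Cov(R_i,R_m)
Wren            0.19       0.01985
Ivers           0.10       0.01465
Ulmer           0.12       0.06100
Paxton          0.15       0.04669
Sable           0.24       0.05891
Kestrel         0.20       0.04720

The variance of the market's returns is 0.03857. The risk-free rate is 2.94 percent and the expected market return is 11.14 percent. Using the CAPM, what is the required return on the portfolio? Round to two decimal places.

β_Wren = 0.01985 / 0.03857 = 0.5146
β_Ivers = 0.01465 / 0.03857 = 0.3798
β_Ulmer = 0.06100 / 0.03857 = 1.5815
β_Paxton = 0.04669 / 0.03857 = 1.2105
β_Sable = 0.05891 / 0.03857 = 1.5274
β_Kestrel = 0.04720 / 0.03857 = 1.2237
β_P = Σ w_i β_i = 0.19×0.5146 + 0.10×0.3798 + 0.12×1.5815 + 0.15×1.2105 + 0.24×1.5274 + 0.20×1.2237 = 1.1184
MRP = 11.14% − 2.94% = 8.20%
E(R_P) = R_f + β_P × MRP = 2.94% + 1.1184 × 8.20% = 12.11%

12.11%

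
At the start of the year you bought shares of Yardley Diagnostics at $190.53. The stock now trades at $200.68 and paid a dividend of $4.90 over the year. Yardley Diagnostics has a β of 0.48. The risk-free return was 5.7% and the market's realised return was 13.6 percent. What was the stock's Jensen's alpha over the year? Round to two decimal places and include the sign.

Realised HPR = (P1 + D1 − P0) / P0 = (200.68 + 4.90 − 190.53) / 190.53 = 15.05 / 190.53 = 7.8990%
MRP = 13.6% − 5.7% = 7.90%
CAPM required = R_f + β·MRP = 5.7% + 0.48 × 7.9% = 9.4920%
α = realised − required = 7.8990% − 9.4920% = -1.59%

-1.59%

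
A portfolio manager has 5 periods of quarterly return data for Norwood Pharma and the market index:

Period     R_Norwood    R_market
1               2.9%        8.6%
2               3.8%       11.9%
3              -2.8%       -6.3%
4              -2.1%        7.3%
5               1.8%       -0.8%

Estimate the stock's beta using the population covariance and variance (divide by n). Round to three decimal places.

0.251

Mean R_i = (2.9 + 3.8 − 2.8 − 2.1 + 1.8) / 5 = 0.7200%
Mean R_m = (8.6 + 11.9 − 6.3 + 7.3 − 0.8) / 5 = 4.1400%
Σ(R_i − R̄_i)(R_m − R̄_m) = 56.1260  ⇒  Cov = 56.1260 / 5 = 11.2252
Σ(R_m − R̄_m)² = 223.4920  ⇒  Var(R_m) = 223.4920 / 5 = 44.6984
β = Cov / Var(R_m) = 11.2252 / 44.6984 = 0.2511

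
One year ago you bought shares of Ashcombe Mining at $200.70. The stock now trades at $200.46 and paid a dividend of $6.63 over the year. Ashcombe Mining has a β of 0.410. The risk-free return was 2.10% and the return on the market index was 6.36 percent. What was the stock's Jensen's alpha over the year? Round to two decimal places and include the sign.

-0.66%

Realised HPR = (P1 + D1 − P0) / P0 = (200.46 + 6.63 − 200.70) / 200.70 = 6.39 / 200.70 = 3.1839%
MRP = 6.36% − 2.10% = 4.26%
CAPM required = R_f + β·MRP = 2.10% + 0.410 × 4.26% = 3.84660%
α = realised − required = 3.1839% − 3.84660% = -0.66%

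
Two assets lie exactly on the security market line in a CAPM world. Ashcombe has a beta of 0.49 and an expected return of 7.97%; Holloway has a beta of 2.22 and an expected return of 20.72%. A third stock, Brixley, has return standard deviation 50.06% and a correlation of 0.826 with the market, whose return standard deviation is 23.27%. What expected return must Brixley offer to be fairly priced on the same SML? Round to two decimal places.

17.45%

MRP = (20.72% − 7.97%) / (2.22 − 0.49) = 7.3699%
R_f = 7.97% − 0.49 × 7.3699% = 4.3587%
β_Brixley = ρ·σ_i/σ_m = 0.826 × 50.06 / 23.27 = 1.7769
E(R_Brixley) = R_f + β × MRP = 4.3587% + 1.7769 × 7.3699% = 17.45%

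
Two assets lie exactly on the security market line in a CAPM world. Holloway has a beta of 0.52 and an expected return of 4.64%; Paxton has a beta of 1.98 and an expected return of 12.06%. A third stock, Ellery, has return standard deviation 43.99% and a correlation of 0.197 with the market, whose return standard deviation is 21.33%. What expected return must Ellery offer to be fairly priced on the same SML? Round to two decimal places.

4.06%

MRP = (12.06% − 4.64%) / (1.98 − 0.52) = 5.0822%
R_f = 4.64% − 0.52 × 5.0822% = 1.9973%
β_Ellery = ρ·σ_i/σ_m = 0.197 × 43.99 / 21.33 = 0.4063
E(R_Ellery) = R_f + β × MRP = 1.9973% + 0.4063 × 5.0822% = 4.06%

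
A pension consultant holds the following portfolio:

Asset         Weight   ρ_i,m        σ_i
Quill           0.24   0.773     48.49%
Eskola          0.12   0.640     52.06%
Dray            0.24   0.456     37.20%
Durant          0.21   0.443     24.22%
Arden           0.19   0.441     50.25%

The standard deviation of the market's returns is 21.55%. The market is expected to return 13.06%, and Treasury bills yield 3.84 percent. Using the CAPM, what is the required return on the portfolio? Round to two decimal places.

13.91%

β_Quill = 0.773 × 48.49% / 21.55% = 1.7393
β_Eskola = 0.640 × 52.06% / 21.55% = 1.5461
β_Dray = 0.456 × 37.20% / 21.55% = 0.7872
β_Durant = 0.443 × 24.22% / 21.55% = 0.4979
β_Arden = 0.441 × 50.25% / 21.55% = 1.0283
β_P = Σ w_i β_i = 0.24×1.7393 + 0.12×1.5461 + 0.24×0.7872 + 0.21×0.4979 + 0.19×1.0283 = 1.0918
MRP = 13.06% − 3.84% = 9.22%
E(R_P) = R_f + β_P × MRP = 3.84% + 1.0918 × 9.22% = 13.91%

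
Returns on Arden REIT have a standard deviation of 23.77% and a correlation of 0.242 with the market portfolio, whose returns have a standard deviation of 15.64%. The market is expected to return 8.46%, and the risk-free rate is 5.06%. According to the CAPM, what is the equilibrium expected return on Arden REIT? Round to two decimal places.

β = ρ × σ_i / σ_m = 0.242 × 23.77% / 15.64% = 0.3678
MRP = 8.46% − 5.06% = 3.40%
E(R) = 5.06% + 0.3678 × 3.40% = 6.31%

6.31%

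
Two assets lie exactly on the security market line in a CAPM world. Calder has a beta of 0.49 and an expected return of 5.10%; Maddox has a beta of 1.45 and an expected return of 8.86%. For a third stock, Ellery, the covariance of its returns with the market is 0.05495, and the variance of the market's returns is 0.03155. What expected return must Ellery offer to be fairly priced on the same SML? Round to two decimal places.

10.00%

MRP = (8.86% − 5.10%) / (1.45 − 0.49) = 3.9167%
R_f = 5.10% − 0.49 × 3.9167% = 3.1808%
β_Ellery = Cov / Var(R_m) = 0.05495 / 0.03155 = 1.7417
E(R_Ellery) = R_f + β × MRP = 3.1808% + 1.7417 × 3.9167% = 10.00%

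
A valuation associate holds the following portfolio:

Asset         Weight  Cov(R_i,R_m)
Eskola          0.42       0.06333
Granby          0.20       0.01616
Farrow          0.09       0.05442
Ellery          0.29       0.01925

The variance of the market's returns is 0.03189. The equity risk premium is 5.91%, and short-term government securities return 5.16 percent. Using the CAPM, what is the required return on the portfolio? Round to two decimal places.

12.63%

β_Eskola = 0.06333 / 0.03189 = 1.9859
β_Granby = 0.01616 / 0.03189 = 0.5067
β_Farrow = 0.05442 / 0.03189 = 1.7065
β_Ellery = 0.01925 / 0.03189 = 0.6036
β_P = Σ w_i β_i = 0.42×1.9859 + 0.20×0.5067 + 0.09×1.7065 + 0.29×0.6036 = 1.2640
E(R_P) = R_f + β_P × MRP = 5.16% + 1.2640 × 5.91% = 12.63%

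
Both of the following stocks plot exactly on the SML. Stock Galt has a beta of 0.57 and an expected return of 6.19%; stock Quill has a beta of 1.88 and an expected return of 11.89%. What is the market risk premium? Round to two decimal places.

Both satisfy E(R) = R_f + β·MRP, so the slope of the SML is
MRP = (11.89% − 6.19%) / (1.88 − 0.57) = 5.70% / 1.31 = 4.3511%

4.35%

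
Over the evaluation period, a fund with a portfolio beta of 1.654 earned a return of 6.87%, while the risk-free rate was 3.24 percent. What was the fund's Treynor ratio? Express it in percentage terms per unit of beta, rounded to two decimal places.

Treynor = (R_P − R_f) / β_P = (6.87% − 3.24%) / 1.6540 = 3.63% / 1.6540 = 2.19%

2.19%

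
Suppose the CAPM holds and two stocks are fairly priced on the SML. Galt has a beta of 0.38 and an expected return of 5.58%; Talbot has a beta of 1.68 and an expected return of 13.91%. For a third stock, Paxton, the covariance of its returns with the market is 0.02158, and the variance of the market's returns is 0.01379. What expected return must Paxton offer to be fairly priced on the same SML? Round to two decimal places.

13.17%

MRP = (13.91% − 5.58%) / (1.68 − 0.38) = 6.4077%
R_f = 5.58% − 0.38 × 6.4077% = 3.1451%
β_Paxton = Cov / Var(R_m) = 0.02158 / 0.01379 = 1.5649
E(R_Paxton) = R_f + β × MRP = 3.1451% + 1.5649 × 6.4077% = 13.17%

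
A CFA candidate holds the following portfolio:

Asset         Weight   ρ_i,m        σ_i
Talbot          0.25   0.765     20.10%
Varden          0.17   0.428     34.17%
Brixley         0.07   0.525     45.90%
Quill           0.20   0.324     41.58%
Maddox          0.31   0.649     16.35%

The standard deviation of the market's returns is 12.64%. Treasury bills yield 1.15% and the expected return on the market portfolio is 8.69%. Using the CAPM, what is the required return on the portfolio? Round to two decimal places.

β_Talbot = 0.765 × 20.10% / 12.64% = 1.2165
β_Varden = 0.428 × 34.17% / 12.64% = 1.1570
β_Brixley = 0.525 × 45.90% / 12.64% = 1.9064
β_Quill = 0.324 × 41.58% / 12.64% = 1.0658
β_Maddox = 0.649 × 16.35% / 12.64% = 0.8395
β_P = Σ w_i β_i = 0.25×1.2165 + 0.17×1.1570 + 0.07×1.9064 + 0.20×1.0658 + 0.31×0.8395 = 1.1077
MRP = 8.69% − 1.15% = 7.54%
E(R_P) = R_f + β_P × MRP = 1.15% + 1.1077 × 7.54% = 9.50%

9.50%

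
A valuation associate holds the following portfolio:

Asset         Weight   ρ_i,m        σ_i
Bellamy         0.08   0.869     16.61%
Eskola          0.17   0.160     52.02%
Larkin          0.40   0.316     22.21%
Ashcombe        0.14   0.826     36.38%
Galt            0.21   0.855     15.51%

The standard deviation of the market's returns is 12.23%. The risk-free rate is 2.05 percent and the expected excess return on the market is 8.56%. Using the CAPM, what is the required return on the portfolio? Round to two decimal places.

β_Bellamy = 0.869 × 16.61% / 12.23% = 1.1802
β_Eskola = 0.160 × 52.02% / 12.23% = 0.6806
β_Larkin = 0.316 × 22.21% / 12.23% = 0.5739
β_Ashcombe = 0.826 × 36.38% / 12.23% = 2.4571
β_Galt = 0.855 × 15.51% / 12.23% = 1.0843
β_P = Σ w_i β_i = 0.08×1.1802 + 0.17×0.6806 + 0.40×0.5739 + 0.14×2.4571 + 0.21×1.0843 = 1.0114
E(R_P) = R_f + β_P × MRP = 2.05% + 1.0114 × 8.56% = 10.71%

10.71%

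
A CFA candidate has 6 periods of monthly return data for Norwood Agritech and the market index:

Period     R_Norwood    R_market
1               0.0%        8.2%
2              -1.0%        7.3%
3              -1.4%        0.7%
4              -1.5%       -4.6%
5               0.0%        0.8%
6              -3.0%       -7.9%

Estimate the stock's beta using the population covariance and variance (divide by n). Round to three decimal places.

0.136

Mean R_i = (0.0 − 1.0 − 1.4 − 1.5 + 0.0 − 3.0) / 6 = -1.1500%
Mean R_m = (8.2 + 7.3 + 0.7 − 4.6 + 0.8 − 7.9) / 6 = 0.7500%
Σ(R_i − R̄_i)(R_m − R̄_m) = 27.4950  ⇒  Cov = 27.4950 / 6 = 4.5825
Σ(R_m − R̄_m)² = 201.8550  ⇒  Var(R_m) = 201.8550 / 6 = 33.6425
β = Cov / Var(R_m) = 4.5825 / 33.6425 = 0.1362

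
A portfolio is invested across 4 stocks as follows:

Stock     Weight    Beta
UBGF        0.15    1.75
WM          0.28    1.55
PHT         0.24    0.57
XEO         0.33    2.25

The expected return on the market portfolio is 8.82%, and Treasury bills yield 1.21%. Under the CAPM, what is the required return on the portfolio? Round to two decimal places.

β_P = Σ w_i β_i = 0.15×1.75 + 0.28×1.55 + 0.24×0.57 + 0.33×2.25 = 1.5758
MRP = 8.82% − 1.21% = 7.61%
E(R_P) = R_f + β_P × MRP = 1.21% + 1.5758 × 7.61% = 13.20%

13.20%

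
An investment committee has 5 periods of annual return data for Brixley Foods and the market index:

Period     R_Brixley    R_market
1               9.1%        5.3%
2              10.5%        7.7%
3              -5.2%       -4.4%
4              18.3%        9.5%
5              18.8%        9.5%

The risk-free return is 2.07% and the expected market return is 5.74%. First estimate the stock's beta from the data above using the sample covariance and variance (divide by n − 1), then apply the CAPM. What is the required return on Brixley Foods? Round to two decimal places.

Mean R_i = (9.1 + 10.5 − 5.2 + 18.3 + 18.8) / 5 = 10.3000%
Mean R_m = (5.3 + 7.7 − 4.4 + 9.5 + 9.5) / 5 = 5.5200%
Σ(R_i − R̄_i)(R_m − R̄_m) = 220.1300  ⇒  Cov = 220.1300 / 4 = 55.0325
Σ(R_m − R̄_m)² = 134.8880  ⇒  Var(R_m) = 134.8880 / 4 = 33.7220
β = Cov / Var(R_m) = 55.0325 / 33.7220 = 1.6319
MRP = 5.74% − 2.07% = 3.67%
E(R) = R_f + β × MRP = 2.07% + 1.6319 × 3.67% = 8.06%

8.06%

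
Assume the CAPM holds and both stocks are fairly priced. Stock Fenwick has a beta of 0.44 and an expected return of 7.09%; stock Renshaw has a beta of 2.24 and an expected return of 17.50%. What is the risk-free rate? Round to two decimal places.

4.55%

Both satisfy E(R) = R_f + β·MRP, so the slope of the SML is
MRP = (17.50% − 7.09%) / (2.24 − 0.44) = 10.41% / 1.80 = 5.7833%
R_f = E(R_Fenwick) − β_Fenwick·MRP = 7.09% − 0.44 × 5.7833% = 4.5453%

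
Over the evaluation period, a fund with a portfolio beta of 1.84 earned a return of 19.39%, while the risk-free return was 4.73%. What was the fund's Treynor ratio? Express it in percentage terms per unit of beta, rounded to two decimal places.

7.97%

Treynor = (R_P − R_f) / β_P = (19.39% − 4.73%) / 1.8400 = 14.66% / 1.8400 = 7.97%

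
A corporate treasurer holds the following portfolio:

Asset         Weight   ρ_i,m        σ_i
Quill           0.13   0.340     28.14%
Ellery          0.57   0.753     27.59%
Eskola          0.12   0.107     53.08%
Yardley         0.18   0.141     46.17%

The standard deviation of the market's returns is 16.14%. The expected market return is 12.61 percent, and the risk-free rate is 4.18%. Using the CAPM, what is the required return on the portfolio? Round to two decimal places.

11.98%

β_Quill = 0.340 × 28.14% / 16.14% = 0.5928
β_Ellery = 0.753 × 27.59% / 16.14% = 1.2872
β_Eskola = 0.107 × 53.08% / 16.14% = 0.3519
β_Yardley = 0.141 × 46.17% / 16.14% = 0.4033
β_P = Σ w_i β_i = 0.13×0.5928 + 0.57×1.2872 + 0.12×0.3519 + 0.18×0.4033 = 0.9256
MRP = 12.61% − 4.18% = 8.43%
E(R_P) = R_f + β_P × MRP = 4.18% + 0.9256 × 8.43% = 11.98%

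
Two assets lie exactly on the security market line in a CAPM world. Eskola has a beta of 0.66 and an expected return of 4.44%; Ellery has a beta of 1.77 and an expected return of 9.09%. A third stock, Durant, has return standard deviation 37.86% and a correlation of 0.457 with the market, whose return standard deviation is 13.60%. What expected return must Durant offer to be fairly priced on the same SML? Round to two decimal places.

7.00%

MRP = (9.09% − 4.44%) / (1.77 − 0.66) = 4.1892%
R_f = 4.44% − 0.66 × 4.1892% = 1.6751%
β_Durant = ρ·σ_i/σ_m = 0.457 × 37.86 / 13.60 = 1.2722
E(R_Durant) = R_f + β × MRP = 1.6751% + 1.2722 × 4.1892% = 7.00%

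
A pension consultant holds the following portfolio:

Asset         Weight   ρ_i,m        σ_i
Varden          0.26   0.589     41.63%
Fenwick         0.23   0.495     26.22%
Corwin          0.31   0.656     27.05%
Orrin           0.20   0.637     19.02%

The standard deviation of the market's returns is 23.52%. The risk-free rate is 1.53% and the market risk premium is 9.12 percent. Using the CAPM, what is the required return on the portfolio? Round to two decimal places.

8.23%

β_Varden = 0.589 × 41.63% / 23.52% = 1.0425
β_Fenwick = 0.495 × 26.22% / 23.52% = 0.5518
β_Corwin = 0.656 × 27.05% / 23.52% = 0.7545
β_Orrin = 0.637 × 19.02% / 23.52% = 0.5151
β_P = Σ w_i β_i = 0.26×1.0425 + 0.23×0.5518 + 0.31×0.7545 + 0.20×0.5151 = 0.7349
E(R_P) = R_f + β_P × MRP = 1.53% + 0.7349 × 9.12% = 8.23%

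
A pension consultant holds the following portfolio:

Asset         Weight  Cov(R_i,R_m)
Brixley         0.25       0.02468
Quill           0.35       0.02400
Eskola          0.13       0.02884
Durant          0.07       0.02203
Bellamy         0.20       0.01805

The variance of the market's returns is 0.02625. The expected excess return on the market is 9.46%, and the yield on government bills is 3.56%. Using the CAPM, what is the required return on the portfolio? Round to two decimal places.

β_Brixley = 0.02468 / 0.02625 = 0.9402
β_Quill = 0.02400 / 0.02625 = 0.9143
β_Eskola = 0.02884 / 0.02625 = 1.0987
β_Durant = 0.02203 / 0.02625 = 0.8392
β_Bellamy = 0.01805 / 0.02625 = 0.6876
β_P = Σ w_i β_i = 0.25×0.9402 + 0.35×0.9143 + 0.13×1.0987 + 0.07×0.8392 + 0.20×0.6876 = 0.8942
E(R_P) = R_f + β_P × MRP = 3.56% + 0.8942 × 9.46% = 12.02%

12.02%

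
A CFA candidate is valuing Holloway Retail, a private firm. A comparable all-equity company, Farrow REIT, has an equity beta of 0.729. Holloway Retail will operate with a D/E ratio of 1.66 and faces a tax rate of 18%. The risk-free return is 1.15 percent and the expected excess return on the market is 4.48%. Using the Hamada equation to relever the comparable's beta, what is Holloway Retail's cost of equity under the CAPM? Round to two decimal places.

β_L = β_U × [1 + (1 − t)(D/E)] = 0.729 × [1 + (1 − 0.18) × 1.66]
    = 0.729 × [1 + 0.82 × 1.66] = 0.729 × 2.3612 = 1.7213
E(R) = R_f + β_L × MRP = 1.15% + 1.7213 × 4.48% = 8.86%

8.86%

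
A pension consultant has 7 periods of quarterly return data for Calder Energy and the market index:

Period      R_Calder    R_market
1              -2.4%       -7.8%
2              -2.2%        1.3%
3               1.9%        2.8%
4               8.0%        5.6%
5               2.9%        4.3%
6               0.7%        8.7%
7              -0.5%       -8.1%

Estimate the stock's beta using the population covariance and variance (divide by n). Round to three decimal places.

0.316

Mean R_i = (-2.4 − 2.2 + 1.9 + 8.0 + 2.9 + 0.7 − 0.5) / 7 = 1.2000%
Mean R_m = (-7.8 + 1.3 + 2.8 + 5.6 + 4.3 + 8.7 − 8.1) / 7 = 0.9714%
Σ(R_i − R̄_i)(R_m − R̄_m) = 80.4300  ⇒  Cov = 80.4300 / 7 = 11.4900
Σ(R_m − R̄_m)² = 254.9143  ⇒  Var(R_m) = 254.9143 / 7 = 36.4163
β = Cov / Var(R_m) = 11.4900 / 36.4163 = 0.3155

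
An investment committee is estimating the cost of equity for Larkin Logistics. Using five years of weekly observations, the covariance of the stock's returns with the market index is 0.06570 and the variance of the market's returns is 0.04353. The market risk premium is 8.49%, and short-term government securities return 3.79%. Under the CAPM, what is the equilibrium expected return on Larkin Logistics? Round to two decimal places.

16.60%

β = Cov(R_i, R_m) / Var(R_m) = 0.06570 / 0.04353 = 1.5093
E(R) = R_f + β × MRP = 3.79% + 1.5093 × 8.49% = 16.60%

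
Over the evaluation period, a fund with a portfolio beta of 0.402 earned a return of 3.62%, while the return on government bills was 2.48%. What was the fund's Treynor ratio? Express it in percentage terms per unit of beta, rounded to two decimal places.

2.84%

Treynor = (R_P − R_f) / β_P = (3.62% − 2.48%) / 0.4020 = 1.14% / 0.4020 = 2.84%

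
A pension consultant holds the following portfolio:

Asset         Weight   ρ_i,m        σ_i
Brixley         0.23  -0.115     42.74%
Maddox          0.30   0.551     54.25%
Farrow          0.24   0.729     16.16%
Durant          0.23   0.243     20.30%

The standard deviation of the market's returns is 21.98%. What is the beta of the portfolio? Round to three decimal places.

β_Brixley = -0.115 × 42.74% / 21.98% = -0.2236
β_Maddox = 0.551 × 54.25% / 21.98% = 1.3600
β_Farrow = 0.729 × 16.16% / 21.98% = 0.5360
β_Durant = 0.243 × 20.30% / 21.98% = 0.2244
β_P = Σ w_i β_i = 0.23×-0.2236 + 0.30×1.3600 + 0.24×0.5360 + 0.23×0.2244 = 0.5368

0.537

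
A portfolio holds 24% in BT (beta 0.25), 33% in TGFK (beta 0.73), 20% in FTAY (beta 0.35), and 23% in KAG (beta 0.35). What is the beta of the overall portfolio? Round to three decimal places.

β_P = Σ w_i β_i = 0.24×0.25 + 0.33×0.73 + 0.20×0.35 + 0.23×0.35 = 0.4514

0.451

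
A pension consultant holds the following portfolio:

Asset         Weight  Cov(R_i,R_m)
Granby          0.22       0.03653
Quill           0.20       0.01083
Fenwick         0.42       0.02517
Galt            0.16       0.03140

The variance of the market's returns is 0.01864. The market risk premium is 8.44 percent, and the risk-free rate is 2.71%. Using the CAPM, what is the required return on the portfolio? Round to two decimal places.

β_Granby = 0.03653 / 0.01864 = 1.9598
β_Quill = 0.01083 / 0.01864 = 0.5810
β_Fenwick = 0.02517 / 0.01864 = 1.3503
β_Galt = 0.03140 / 0.01864 = 1.6845
β_P = Σ w_i β_i = 0.22×1.9598 + 0.20×0.5810 + 0.42×1.3503 + 0.16×1.6845 = 1.3840
E(R_P) = R_f + β_P × MRP = 2.71% + 1.3840 × 8.44% = 14.39%

14.39%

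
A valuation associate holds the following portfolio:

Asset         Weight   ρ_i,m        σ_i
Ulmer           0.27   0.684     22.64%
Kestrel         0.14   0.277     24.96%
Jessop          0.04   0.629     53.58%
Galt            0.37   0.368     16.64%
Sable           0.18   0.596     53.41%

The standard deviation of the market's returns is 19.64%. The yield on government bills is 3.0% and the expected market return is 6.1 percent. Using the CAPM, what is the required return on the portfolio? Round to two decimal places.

5.29%

β_Ulmer = 0.684 × 22.64% / 19.64% = 0.7885
β_Kestrel = 0.277 × 24.96% / 19.64% = 0.3520
β_Jessop = 0.629 × 53.58% / 19.64% = 1.7160
β_Galt = 0.368 × 16.64% / 19.64% = 0.3118
β_Sable = 0.596 × 53.41% / 19.64% = 1.6208
β_P = Σ w_i β_i = 0.27×0.7885 + 0.14×0.3520 + 0.04×1.7160 + 0.37×0.3118 + 0.18×1.6208 = 0.7379
MRP = 6.1% − 3.0% = 3.10%
E(R_P) = R_f + β_P × MRP = 3.0% + 0.7379 × 3.1% = 5.29%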